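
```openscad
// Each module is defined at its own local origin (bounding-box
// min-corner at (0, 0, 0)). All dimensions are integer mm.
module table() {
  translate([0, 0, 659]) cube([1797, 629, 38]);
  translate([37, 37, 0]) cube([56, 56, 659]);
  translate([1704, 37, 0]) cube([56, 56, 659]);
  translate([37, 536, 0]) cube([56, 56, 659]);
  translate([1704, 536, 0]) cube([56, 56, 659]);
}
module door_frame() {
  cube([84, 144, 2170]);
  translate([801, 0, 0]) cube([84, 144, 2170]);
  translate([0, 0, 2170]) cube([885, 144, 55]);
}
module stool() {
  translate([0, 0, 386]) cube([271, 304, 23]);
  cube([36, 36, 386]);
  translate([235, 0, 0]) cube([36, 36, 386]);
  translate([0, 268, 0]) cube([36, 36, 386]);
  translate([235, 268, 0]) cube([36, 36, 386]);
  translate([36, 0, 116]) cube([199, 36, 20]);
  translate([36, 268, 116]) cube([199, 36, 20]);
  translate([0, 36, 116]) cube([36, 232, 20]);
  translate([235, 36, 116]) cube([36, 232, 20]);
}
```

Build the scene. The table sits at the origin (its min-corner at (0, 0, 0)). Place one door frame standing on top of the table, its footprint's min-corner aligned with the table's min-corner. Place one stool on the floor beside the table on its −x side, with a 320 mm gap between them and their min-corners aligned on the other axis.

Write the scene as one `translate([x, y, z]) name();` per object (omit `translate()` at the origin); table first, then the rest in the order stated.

table();
translate([0, 0, 697]) door_frame();
translate([-591, 0, 0]) stool();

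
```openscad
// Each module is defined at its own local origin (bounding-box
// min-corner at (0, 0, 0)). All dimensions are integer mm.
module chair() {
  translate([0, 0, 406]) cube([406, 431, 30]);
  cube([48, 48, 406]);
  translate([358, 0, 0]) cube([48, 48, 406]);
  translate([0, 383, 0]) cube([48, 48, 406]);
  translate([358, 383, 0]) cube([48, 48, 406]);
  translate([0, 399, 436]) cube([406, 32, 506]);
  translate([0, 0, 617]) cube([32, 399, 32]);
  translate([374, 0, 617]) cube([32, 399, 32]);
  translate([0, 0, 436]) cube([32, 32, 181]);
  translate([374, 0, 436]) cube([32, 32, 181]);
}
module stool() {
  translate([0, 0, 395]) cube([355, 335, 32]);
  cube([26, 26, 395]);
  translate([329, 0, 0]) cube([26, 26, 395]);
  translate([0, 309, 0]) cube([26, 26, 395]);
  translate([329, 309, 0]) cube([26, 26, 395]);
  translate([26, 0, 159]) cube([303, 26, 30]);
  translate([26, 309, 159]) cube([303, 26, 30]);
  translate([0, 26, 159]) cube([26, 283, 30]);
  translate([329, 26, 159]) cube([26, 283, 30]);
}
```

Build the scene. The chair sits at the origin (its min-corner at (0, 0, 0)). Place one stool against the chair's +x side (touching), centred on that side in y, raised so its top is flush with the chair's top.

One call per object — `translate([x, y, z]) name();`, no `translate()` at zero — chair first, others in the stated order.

chair();
translate([406, 48, 515]) stool();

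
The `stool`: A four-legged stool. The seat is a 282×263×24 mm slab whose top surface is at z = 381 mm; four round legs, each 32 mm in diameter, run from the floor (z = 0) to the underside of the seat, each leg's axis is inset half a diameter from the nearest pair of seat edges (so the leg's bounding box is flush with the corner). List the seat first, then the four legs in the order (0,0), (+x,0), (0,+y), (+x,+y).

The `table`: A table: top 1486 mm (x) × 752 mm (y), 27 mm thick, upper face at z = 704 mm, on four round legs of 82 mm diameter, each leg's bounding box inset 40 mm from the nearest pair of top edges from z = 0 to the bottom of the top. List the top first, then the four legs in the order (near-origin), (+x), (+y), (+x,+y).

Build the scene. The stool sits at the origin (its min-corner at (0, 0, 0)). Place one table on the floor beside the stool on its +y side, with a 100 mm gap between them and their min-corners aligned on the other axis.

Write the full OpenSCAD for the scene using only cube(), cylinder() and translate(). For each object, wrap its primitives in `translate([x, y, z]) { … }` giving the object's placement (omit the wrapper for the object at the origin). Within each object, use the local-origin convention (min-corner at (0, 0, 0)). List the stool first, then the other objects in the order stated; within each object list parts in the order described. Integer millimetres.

translate([0, 0, 357]) cube([282, 263, 24]);
translate([16, 16, 0]) cylinder(h = 357, r = 16);
translate([266, 16, 0]) cylinder(h = 357, r = 16);
translate([16, 247, 0]) cylinder(h = 357, r = 16);
translate([266, 247, 0]) cylinder(h = 357, r = 16);
translate([0, 363, 0]) {
  translate([0, 0, 677]) cube([1486, 752, 27]);
  translate([81, 81, 0]) cylinder(h = 677, r = 41);
  translate([1405, 81, 0]) cylinder(h = 677, r = 41);
  translate([81, 671, 0]) cylinder(h = 677, r = 41);
  translate([1405, 671, 0]) cylinder(h = 677, r = 41);
}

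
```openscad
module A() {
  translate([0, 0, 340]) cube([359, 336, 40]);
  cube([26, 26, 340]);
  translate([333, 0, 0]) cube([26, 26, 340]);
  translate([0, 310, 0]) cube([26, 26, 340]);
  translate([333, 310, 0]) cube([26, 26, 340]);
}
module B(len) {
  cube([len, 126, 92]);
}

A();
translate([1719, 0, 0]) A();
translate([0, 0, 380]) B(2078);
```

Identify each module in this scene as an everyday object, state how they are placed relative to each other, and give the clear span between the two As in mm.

Second stool starts at x = 1719; first ends at x = 359; clear span = 1719 − 359 = 1360 mm.

A is a stool. B is a beam. A beam spans the tops of two stools. The clear span between the two stools is 1360 mm.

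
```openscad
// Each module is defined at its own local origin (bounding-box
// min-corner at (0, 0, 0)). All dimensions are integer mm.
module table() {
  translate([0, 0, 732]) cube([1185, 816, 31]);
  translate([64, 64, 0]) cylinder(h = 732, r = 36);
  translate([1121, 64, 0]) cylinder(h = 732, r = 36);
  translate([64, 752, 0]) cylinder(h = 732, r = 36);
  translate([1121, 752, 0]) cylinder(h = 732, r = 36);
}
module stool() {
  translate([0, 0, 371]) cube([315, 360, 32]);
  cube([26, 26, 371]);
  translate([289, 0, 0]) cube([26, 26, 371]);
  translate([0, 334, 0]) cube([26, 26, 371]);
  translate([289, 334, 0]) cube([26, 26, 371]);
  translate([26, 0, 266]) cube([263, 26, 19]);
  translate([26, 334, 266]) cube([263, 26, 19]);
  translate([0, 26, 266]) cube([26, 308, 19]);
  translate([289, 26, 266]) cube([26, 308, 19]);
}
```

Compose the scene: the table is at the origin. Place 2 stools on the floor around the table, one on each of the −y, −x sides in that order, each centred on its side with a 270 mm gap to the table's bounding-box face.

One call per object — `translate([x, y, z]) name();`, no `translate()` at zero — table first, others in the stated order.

table();
translate([435, -630, 0]) stool();
translate([-585, 228, 0]) stool();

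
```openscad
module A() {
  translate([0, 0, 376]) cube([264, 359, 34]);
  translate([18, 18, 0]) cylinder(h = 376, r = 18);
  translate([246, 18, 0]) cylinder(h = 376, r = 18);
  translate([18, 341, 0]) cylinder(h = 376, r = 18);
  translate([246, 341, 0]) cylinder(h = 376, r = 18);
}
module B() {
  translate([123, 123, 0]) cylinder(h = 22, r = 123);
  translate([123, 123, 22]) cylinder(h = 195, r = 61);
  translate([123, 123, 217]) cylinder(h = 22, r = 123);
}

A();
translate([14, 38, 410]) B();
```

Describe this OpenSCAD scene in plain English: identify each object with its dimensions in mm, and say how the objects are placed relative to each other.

A is a simple wooden stool: a rectangular seat 264 mm (x) by 359 mm (y), 34 mm thick, top face at z = 410 mm, on four round legs, each 36 mm in diameter. The legs rest on z = 0, each leg's axis is inset half a diameter from the nearest pair of seat edges (so the leg's bounding box is flush with the corner).

B is a spool: two coaxial disc flanges of radius 123 mm and thickness 22 mm, joined by a core cylinder of radius 61 mm and height 195 mm. The lower flange rests on z = 0 and the three cylinders share a vertical axis.

The spool is on top of the stool.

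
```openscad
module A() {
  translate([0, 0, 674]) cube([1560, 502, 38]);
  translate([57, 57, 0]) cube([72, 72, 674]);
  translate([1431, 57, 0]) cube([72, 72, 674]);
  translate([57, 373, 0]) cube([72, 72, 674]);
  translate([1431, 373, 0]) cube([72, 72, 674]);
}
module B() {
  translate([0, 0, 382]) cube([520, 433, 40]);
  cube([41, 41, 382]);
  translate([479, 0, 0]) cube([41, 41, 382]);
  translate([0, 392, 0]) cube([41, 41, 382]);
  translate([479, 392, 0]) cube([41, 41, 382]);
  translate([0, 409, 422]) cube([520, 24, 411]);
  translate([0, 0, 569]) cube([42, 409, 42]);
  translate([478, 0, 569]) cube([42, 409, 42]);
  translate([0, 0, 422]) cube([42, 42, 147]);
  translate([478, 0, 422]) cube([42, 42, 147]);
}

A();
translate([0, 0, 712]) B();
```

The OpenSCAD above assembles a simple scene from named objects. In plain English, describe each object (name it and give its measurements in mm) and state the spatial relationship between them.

A is a table: top 1560 mm (x) × 502 mm (y), 38 mm thick, upper face at z = 712 mm, on four 72×72 mm square legs, each inset 57 mm from the nearest pair of top edges, running from z = 0 to the bottom of the top.

B is a chair. The seat is a 520×433×40 mm slab with its top at z = 422 mm, on four 41×41 mm corner legs (flush with the seat edges, standing on z = 0). A flat backrest 24 mm thick, 411 mm tall, spans the full seat width and rises from the seat top along its +y edge, rear face flush with the rear of the seat. Two armrests of 42×42 mm section run along each side from the seat's front edge to the front of the backrest, top faces 189 mm above the seat top and outer faces flush with the seat's x-edges; a 42×42 mm post under the front of each armrest stands on the seat at the front corner.

The chair is on top of the table.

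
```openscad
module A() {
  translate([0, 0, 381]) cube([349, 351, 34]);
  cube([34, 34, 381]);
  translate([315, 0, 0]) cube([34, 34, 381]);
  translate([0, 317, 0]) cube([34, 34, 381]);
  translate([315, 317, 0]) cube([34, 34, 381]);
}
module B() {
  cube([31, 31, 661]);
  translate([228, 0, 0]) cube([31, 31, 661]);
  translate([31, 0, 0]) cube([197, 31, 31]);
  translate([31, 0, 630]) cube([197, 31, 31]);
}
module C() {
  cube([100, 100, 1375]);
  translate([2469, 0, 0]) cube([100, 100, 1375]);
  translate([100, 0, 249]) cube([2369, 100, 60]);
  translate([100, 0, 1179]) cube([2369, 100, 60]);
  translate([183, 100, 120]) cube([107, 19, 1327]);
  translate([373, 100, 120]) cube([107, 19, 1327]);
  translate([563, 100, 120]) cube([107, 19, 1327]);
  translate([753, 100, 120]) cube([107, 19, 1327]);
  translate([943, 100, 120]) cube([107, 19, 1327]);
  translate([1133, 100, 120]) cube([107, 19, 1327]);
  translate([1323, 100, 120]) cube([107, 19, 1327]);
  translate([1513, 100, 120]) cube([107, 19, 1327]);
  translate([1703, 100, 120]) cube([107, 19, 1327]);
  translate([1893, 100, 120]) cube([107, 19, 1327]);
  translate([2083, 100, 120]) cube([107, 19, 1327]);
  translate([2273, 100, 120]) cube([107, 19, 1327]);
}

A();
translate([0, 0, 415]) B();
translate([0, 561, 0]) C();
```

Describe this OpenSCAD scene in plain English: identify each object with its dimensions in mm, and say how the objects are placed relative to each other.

A is a four-legged stool. The seat is a 349×351×34 mm slab whose top surface is at z = 415 mm; four square legs, each 34×34 mm in cross-section, run from the floor (z = 0) to the underside of the seat, each flush with a corner of the seat.

B is a picture frame with a 197×599 mm rectangular opening (x by z) and a uniform 31 mm border on every side. Frame depth is 31 mm along y. It is built from two vertical stiles running the full outside height and two horizontal rails spanning the gap between the stiles.

C is a fence section. Two 100×100 mm posts, 1375 mm tall, stand on the floor with a clear span of 2369 mm between their inner faces. Two horizontal rails of 100×60 mm section span the gap between the posts with their undersides at z = 249 mm and z = 1179 mm, flush with the posts' −y face. 12 pickets, each 107 mm wide, 19 mm thick and 1327 mm tall, are fixed to the +y face of the rails with their bottoms at z = 120 mm, evenly spaced across the span with equal gaps (rounded down to the nearest mm) at the −x end and between each pair — any rounding remainder accumulates at the +x end.

The picture frame is on top of the stool. The fence section is on the floor beside the stool on its +y side.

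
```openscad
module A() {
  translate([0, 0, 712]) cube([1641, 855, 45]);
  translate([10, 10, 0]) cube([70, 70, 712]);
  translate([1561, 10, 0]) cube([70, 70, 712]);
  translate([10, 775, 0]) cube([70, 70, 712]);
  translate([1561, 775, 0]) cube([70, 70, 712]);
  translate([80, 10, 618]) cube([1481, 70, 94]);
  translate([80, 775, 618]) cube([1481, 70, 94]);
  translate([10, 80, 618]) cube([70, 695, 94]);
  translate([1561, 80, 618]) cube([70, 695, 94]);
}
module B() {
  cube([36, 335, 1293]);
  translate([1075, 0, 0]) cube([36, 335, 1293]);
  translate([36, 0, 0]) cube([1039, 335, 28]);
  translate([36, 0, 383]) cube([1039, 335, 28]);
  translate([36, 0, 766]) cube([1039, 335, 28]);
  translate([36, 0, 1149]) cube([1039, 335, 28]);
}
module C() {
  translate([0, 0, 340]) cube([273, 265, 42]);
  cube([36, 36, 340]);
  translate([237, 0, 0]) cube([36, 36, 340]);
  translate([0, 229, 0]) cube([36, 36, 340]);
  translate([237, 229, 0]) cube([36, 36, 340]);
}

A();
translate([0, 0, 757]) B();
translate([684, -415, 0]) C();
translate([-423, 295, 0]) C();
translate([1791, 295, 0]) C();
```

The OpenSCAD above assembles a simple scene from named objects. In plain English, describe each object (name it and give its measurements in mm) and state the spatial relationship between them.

A is a rectangular dining table. The top is 1641×855×45 mm with its upper surface at z = 757 mm. It stands on four 70×70 mm square legs, each inset 10 mm from the nearest pair of top edges, running from the floor to the underside of the top. Four apron rails, 70 mm thick and 94 mm tall, run between adjacent legs with their top edges flush with the underside of the top and their outer faces flush with the legs' outer faces.

B is an open bookshelf. Two side panels, each 36 mm thick, 335 mm deep and 1293 mm tall, stand 1111 mm apart (outside-to-outside). Between them sit 4 shelves, each 28 mm thick and 335 mm deep, spanning the full gap between the sides. The bottom shelf rests on the floor (its underside at z = 0) and the clear gap between one shelf's top and the next shelf's underside is 355 mm.

C is a four-legged stool. The seat is 273×265 mm, 42 mm thick, top at z = 382 mm. It stands on four square legs, each 36×36 mm in cross-section, from z = 0 to the seat underside, each flush with a corner of the seat.

The bookshelf is on top of the table. Three stools sit around the table at the −y, −x, +x sides.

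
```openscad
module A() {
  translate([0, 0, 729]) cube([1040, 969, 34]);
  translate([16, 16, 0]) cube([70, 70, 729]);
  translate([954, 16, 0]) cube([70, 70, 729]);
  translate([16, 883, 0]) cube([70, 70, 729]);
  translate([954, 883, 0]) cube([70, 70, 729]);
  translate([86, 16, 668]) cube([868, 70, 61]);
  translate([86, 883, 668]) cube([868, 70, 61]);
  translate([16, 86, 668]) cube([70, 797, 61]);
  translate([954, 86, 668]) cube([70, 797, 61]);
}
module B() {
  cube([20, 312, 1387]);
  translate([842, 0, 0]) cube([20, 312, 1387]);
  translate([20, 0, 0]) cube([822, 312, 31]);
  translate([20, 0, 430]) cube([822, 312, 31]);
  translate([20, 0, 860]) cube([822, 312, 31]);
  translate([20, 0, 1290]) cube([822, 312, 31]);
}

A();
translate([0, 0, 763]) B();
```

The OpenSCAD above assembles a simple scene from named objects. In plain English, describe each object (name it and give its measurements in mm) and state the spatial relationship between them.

A is a rectangular dining table. The top is 1040×969×34 mm with its upper surface at z = 763 mm. It stands on four 70×70 mm square legs, each inset 16 mm from the nearest pair of top edges, running from the floor to the underside of the top. Four apron rails, 70 mm thick and 61 mm tall, run between adjacent legs with their top edges flush with the underside of the top and their outer faces flush with the legs' outer faces.

B is a bookshelf 862 mm wide overall, 312 mm deep and 1387 mm tall. The two sides are 20 mm thick vertical panels. 4 horizontal shelves of 31 mm thickness span between the inner faces of the sides; the lowest shelf sits on the floor and shelves are stacked with a clear vertical gap of 399 mm between each pair.

The bookshelf is on top of the table.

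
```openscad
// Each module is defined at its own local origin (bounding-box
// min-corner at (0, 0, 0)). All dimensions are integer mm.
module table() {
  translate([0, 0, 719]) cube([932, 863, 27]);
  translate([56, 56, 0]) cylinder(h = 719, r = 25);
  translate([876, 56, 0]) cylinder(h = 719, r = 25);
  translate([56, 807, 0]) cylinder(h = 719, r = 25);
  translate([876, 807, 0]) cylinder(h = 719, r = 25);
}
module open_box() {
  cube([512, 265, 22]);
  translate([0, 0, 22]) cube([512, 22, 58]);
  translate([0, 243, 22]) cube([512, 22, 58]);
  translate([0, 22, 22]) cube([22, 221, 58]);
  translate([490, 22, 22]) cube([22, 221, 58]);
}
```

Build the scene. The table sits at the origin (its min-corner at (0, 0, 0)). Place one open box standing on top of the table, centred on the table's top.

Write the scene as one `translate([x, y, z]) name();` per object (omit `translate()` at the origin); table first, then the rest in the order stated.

table();
translate([210, 299, 746]) open_box();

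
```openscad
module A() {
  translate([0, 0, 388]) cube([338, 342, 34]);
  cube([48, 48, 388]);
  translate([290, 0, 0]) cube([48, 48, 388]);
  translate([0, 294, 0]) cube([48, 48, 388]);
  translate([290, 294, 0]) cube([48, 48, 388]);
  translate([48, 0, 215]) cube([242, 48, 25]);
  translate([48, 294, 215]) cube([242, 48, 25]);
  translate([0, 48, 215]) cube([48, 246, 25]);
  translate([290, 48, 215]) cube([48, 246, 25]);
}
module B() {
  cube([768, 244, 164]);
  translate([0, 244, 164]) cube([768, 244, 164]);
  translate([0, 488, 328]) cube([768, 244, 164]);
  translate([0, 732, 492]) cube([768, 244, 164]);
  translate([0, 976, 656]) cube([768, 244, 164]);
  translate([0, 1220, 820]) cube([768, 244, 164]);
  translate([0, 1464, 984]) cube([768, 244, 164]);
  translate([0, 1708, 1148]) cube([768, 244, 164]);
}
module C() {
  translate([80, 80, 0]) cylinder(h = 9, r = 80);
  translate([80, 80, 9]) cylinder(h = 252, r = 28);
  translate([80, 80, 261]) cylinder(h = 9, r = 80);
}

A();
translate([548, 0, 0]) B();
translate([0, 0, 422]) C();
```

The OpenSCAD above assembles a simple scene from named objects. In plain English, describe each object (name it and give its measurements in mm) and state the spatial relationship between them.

A is a simple wooden stool: a rectangular seat 338 mm (x) by 342 mm (y), 34 mm thick, top face at z = 422 mm, on four square legs, each 48×48 mm in cross-section. The legs rest on z = 0, each flush with a corner of the seat. Four stretchers, 48 mm wide and 25 mm tall, connect adjacent legs with their undersides at z = 215 mm, each running between the inner faces of the legs it joins and aligned with the legs' outer faces on the other axis.

B is a straight staircase of 8 solid steps. Each step is 768 mm wide (x), 244 mm deep (y, the going) and 164 mm tall (the rise). The first step rests on the floor; each subsequent step sits one going further in +y and one rise higher in +z, directly behind and above the previous step with no overlap.

C is a spool: two coaxial disc flanges of radius 80 mm and thickness 9 mm, joined by a core cylinder of radius 28 mm and height 252 mm. The lower flange rests on z = 0 and the three cylinders share a vertical axis.

The staircase is on the floor beside the stool on its +x side. The spool is on top of the stool.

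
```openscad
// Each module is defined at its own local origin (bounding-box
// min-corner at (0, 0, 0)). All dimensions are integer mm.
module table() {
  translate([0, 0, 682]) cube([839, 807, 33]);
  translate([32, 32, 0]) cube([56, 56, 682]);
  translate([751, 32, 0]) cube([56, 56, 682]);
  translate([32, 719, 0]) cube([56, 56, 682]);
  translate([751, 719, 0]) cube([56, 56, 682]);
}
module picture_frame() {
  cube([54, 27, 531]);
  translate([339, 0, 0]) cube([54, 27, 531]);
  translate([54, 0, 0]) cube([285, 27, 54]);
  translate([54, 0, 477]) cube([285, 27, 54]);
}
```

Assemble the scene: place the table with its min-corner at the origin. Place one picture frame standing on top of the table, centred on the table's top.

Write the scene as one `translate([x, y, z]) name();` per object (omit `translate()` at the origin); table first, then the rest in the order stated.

table();
translate([223, 390, 715]) picture_frame();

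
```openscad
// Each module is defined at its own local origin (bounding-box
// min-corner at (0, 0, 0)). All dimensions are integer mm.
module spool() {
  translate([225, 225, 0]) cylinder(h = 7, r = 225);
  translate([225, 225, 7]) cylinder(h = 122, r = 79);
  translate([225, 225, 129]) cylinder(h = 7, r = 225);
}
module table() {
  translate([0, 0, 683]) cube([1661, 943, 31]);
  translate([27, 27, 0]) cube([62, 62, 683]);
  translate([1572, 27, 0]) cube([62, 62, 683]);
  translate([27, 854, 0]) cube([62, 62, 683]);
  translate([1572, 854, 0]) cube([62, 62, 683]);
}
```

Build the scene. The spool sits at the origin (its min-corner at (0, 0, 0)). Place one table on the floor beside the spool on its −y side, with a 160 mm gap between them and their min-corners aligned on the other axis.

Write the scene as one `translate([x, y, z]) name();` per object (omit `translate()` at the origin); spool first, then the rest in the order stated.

spool();
translate([0, -1103, 0]) table();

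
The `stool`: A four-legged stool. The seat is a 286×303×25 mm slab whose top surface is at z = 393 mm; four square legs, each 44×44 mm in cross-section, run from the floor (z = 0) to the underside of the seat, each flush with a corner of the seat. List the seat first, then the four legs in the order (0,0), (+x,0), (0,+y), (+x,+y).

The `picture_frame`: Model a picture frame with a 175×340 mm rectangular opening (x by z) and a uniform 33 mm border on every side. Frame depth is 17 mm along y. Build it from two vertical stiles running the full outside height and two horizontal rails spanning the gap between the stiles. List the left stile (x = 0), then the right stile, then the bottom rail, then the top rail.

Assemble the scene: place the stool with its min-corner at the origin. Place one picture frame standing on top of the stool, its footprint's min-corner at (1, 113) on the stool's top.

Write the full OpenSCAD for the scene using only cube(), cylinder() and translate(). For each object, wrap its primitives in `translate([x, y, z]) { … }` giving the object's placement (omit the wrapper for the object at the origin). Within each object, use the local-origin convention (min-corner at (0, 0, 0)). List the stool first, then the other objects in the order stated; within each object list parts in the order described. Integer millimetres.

translate([0, 0, 368]) cube([286, 303, 25]);
cube([44, 44, 368]);
translate([242, 0, 0]) cube([44, 44, 368]);
translate([0, 259, 0]) cube([44, 44, 368]);
translate([242, 259, 0]) cube([44, 44, 368]);
translate([1, 113, 393]) {
  cube([33, 17, 406]);
  translate([208, 0, 0]) cube([33, 17, 406]);
  translate([33, 0, 0]) cube([175, 17, 33]);
  translate([33, 0, 373]) cube([175, 17, 33]);
}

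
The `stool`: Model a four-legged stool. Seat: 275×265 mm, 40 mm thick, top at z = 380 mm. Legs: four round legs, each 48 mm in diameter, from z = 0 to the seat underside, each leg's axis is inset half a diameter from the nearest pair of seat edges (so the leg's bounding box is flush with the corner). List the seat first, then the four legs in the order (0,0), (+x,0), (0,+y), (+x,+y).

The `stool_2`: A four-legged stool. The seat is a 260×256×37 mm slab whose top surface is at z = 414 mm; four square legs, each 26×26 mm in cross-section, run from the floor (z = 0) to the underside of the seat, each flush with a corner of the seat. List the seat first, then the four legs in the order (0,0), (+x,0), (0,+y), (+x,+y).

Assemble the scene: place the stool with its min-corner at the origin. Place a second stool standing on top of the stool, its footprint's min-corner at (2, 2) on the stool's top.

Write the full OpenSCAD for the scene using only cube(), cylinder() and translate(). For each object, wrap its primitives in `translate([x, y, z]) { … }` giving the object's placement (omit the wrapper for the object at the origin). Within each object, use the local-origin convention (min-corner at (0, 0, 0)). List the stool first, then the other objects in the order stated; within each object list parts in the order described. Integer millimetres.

translate([0, 0, 340]) cube([275, 265, 40]);
translate([24, 24, 0]) cylinder(h = 340, r = 24);
translate([251, 24, 0]) cylinder(h = 340, r = 24);
translate([24, 241, 0]) cylinder(h = 340, r = 24);
translate([251, 241, 0]) cylinder(h = 340, r = 24);
translate([2, 2, 380]) {
  translate([0, 0, 377]) cube([260, 256, 37]);
  cube([26, 26, 377]);
  translate([234, 0, 0]) cube([26, 26, 377]);
  translate([0, 230, 0]) cube([26, 26, 377]);
  translate([234, 230, 0]) cube([26, 26, 377]);
}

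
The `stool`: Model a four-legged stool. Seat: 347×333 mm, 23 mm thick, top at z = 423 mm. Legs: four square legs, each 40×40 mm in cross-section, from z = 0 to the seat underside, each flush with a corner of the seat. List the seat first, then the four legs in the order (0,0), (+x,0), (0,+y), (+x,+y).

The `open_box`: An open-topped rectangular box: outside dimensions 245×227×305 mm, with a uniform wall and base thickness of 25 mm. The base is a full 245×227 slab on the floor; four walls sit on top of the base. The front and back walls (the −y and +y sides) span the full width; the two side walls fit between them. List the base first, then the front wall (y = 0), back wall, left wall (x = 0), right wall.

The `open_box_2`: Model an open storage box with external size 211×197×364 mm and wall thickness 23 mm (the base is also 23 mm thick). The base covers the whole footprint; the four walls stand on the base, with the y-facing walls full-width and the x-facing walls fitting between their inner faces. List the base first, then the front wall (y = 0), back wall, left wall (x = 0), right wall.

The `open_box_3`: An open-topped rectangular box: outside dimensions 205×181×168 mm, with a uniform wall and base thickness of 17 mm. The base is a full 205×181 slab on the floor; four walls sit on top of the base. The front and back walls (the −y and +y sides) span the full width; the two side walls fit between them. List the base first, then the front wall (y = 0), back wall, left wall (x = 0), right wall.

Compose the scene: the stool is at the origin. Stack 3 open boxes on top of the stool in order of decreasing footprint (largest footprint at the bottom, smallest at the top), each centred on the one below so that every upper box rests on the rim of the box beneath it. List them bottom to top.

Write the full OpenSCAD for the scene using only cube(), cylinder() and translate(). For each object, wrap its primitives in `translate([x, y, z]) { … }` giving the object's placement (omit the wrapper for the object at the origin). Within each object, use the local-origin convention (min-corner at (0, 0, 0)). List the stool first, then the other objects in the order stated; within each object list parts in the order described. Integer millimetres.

translate([0, 0, 400]) cube([347, 333, 23]);
cube([40, 40, 400]);
translate([307, 0, 0]) cube([40, 40, 400]);
translate([0, 293, 0]) cube([40, 40, 400]);
translate([307, 293, 0]) cube([40, 40, 400]);
translate([51, 53, 423]) {
  cube([245, 227, 25]);
  translate([0, 0, 25]) cube([245, 25, 280]);
  translate([0, 202, 25]) cube([245, 25, 280]);
  translate([0, 25, 25]) cube([25, 177, 280]);
  translate([220, 25, 25]) cube([25, 177, 280]);
}
translate([68, 68, 728]) {
  cube([211, 197, 23]);
  translate([0, 0, 23]) cube([211, 23, 341]);
  translate([0, 174, 23]) cube([211, 23, 341]);
  translate([0, 23, 23]) cube([23, 151, 341]);
  translate([188, 23, 23]) cube([23, 151, 341]);
}
translate([71, 76, 1092]) {
  cube([205, 181, 17]);
  translate([0, 0, 17]) cube([205, 17, 151]);
  translate([0, 164, 17]) cube([205, 17, 151]);
  translate([0, 17, 17]) cube([17, 147, 151]);
  translate([188, 17, 17]) cube([17, 147, 151]);
}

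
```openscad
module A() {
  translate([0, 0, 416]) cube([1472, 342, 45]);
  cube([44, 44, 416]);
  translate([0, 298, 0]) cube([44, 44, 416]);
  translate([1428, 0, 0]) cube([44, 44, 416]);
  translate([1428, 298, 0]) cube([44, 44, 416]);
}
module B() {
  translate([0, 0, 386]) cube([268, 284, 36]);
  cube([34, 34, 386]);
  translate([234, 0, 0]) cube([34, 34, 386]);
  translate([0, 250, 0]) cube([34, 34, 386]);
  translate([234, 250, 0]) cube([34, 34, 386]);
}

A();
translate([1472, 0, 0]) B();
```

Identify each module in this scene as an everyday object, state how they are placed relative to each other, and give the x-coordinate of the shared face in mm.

A is a bench. B is a stool. The stool is against the bench's +x side, with their −y faces flush. The x-coordinate of the shared face is 1472 mm.

The bench's +x face and the stool's −x face are both at x = 1472 mm.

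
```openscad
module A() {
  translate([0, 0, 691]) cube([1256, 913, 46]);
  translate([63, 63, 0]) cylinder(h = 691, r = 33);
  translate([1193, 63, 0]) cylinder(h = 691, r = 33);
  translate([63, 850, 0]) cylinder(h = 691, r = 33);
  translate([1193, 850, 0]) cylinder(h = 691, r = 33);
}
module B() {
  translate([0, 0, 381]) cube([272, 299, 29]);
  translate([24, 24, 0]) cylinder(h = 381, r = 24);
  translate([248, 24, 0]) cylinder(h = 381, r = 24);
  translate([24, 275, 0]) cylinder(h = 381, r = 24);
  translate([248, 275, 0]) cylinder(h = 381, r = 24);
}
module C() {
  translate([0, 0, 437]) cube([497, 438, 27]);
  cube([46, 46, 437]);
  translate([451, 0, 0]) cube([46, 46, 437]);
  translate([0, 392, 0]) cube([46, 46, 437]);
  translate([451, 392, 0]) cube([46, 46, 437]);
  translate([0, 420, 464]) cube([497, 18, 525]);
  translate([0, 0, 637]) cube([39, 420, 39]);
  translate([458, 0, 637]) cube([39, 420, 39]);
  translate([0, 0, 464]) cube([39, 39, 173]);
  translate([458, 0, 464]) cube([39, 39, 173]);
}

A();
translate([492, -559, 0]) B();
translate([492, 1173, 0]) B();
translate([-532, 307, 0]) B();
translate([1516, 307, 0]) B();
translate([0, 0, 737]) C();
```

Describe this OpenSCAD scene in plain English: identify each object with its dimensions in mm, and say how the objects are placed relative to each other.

A is a table: top 1256 mm (x) × 913 mm (y), 46 mm thick, upper face at z = 737 mm, on four round legs of 66 mm diameter, each leg's bounding box inset 30 mm from the nearest pair of top edges, running from z = 0 to the bottom of the top.

B is a simple wooden stool: a rectangular seat 272 mm (x) by 299 mm (y), 29 mm thick, top face at z = 410 mm, on four round legs, each 48 mm in diameter. The legs rest on z = 0, each leg's axis is inset half a diameter from the nearest pair of seat edges (so the leg's bounding box is flush with the corner).

C is a chair. The seat is a 497×438×27 mm slab with its top at z = 464 mm, on four 46×46 mm corner legs (flush with the seat edges, standing on z = 0). A flat backrest 18 mm thick, 525 mm tall, spans the full seat width and rises from the seat top along its +y edge, rear face flush with the rear of the seat. Two armrests of 39×39 mm section run along each side from the seat's front edge to the front of the backrest, top faces 212 mm above the seat top and outer faces flush with the seat's x-edges; a 39×39 mm post under the front of each armrest stands on the seat at the front corner.

Four stools sit around the table at the −y, +y, −x, +x sides. The chair is on top of the table.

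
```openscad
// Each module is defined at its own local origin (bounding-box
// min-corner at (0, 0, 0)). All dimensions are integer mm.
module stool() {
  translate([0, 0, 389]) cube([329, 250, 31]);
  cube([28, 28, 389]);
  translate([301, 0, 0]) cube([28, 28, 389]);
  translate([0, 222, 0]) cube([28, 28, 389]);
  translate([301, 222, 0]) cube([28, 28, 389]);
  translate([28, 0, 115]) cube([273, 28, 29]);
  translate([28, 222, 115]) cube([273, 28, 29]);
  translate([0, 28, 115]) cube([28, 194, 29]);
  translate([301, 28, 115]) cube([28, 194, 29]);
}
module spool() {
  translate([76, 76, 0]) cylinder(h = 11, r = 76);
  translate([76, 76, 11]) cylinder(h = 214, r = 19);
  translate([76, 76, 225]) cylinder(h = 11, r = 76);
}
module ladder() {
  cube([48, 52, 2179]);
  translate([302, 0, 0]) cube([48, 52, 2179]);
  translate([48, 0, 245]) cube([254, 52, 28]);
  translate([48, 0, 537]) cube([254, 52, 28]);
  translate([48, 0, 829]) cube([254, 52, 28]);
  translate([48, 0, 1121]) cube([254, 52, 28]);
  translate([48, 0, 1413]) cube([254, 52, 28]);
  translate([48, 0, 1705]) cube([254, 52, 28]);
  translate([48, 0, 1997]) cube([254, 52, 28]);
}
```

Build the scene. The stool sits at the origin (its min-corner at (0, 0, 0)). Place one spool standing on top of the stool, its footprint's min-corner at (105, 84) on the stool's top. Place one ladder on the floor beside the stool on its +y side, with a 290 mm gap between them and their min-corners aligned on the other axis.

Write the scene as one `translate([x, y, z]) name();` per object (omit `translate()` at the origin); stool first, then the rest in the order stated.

stool();
translate([105, 84, 420]) spool();
translate([0, 540, 0]) ladder();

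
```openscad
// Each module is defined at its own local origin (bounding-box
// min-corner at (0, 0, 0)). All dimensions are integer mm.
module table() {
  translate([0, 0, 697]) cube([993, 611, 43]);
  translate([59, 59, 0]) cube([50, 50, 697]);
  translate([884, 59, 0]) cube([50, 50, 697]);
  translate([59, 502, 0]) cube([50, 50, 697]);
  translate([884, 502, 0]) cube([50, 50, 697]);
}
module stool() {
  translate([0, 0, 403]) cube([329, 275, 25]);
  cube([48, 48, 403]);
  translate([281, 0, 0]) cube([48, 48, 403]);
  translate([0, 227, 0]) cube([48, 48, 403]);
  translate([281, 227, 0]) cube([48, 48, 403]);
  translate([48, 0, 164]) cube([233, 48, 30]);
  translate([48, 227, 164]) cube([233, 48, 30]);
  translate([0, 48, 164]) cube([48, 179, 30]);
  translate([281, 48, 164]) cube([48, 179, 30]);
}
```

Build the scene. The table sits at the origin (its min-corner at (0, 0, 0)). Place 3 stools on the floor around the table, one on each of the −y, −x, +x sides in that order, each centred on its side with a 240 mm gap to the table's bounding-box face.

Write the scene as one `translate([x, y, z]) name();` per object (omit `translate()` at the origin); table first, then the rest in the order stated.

table();
translate([332, -515, 0]) stool();
translate([-569, 168, 0]) stool();
translate([1233, 168, 0]) stool();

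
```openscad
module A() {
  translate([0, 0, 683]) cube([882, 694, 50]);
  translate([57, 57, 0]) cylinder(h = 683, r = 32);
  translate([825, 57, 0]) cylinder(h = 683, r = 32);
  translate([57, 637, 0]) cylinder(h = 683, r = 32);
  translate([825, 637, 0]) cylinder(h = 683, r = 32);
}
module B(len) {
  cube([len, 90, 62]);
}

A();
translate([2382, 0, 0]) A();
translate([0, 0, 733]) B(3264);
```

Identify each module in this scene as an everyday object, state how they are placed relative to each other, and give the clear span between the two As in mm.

Second table starts at x = 2382; first ends at x = 882; clear span = 2382 − 882 = 1500 mm.

A is a table. B is a beam. A beam spans the tops of two tables. The clear span between the two tables is 1500 mm.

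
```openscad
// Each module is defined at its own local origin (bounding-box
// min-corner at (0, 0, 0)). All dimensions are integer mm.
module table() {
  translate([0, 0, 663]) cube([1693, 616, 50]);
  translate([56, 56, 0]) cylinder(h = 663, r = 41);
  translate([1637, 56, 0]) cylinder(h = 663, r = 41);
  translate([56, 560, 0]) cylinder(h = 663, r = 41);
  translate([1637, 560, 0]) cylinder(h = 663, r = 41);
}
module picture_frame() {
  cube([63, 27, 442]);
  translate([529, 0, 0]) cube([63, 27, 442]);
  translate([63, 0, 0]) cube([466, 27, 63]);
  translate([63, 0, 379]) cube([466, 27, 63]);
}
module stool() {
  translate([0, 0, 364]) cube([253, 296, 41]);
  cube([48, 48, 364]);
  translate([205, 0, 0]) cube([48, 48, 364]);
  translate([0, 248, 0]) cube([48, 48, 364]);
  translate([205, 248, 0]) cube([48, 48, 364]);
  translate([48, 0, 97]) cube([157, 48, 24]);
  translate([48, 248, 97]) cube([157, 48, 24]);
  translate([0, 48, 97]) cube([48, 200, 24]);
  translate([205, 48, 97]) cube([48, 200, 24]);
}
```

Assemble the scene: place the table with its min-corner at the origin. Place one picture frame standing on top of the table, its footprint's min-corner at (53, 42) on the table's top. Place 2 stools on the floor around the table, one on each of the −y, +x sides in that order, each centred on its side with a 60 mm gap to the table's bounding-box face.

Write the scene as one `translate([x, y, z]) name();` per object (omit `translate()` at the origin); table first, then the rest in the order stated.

table();
translate([53, 42, 713]) picture_frame();
translate([720, -356, 0]) stool();
translate([1753, 160, 0]) stool();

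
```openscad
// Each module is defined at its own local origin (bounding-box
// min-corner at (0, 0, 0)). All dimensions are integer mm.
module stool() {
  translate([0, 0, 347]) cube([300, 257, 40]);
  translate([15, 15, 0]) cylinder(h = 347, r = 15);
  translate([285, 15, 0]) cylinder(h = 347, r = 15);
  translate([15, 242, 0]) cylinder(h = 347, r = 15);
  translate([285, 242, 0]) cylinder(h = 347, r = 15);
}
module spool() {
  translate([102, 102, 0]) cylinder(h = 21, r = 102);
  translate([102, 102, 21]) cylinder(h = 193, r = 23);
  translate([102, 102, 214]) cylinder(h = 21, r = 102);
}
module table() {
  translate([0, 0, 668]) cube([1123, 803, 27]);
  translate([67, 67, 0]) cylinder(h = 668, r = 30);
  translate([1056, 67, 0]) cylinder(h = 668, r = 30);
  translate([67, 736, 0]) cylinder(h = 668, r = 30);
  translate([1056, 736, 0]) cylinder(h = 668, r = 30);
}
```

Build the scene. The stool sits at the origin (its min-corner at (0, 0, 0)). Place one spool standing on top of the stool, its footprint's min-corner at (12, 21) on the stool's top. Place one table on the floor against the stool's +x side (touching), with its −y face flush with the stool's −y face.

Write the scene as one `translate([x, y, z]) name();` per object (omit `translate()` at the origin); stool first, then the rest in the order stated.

stool();
translate([12, 21, 387]) spool();
translate([300, 0, 0]) table();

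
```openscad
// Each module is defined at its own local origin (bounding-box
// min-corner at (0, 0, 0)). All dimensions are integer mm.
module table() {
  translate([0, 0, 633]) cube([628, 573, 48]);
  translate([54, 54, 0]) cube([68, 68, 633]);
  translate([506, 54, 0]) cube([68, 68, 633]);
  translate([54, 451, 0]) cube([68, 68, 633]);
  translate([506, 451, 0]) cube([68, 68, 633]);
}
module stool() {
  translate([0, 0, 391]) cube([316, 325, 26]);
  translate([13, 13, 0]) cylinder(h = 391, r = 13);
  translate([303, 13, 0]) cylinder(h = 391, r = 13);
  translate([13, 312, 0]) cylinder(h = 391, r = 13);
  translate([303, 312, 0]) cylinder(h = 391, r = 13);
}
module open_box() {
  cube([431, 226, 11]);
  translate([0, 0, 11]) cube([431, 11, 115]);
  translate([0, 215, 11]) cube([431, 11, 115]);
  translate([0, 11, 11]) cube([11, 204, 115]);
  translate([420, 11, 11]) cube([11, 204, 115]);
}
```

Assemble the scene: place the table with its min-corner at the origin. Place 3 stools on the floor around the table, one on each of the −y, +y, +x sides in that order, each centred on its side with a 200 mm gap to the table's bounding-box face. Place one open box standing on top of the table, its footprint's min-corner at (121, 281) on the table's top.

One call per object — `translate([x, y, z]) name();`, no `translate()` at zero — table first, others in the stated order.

table();
translate([156, -525, 0]) stool();
translate([156, 773, 0]) stool();
translate([828, 124, 0]) stool();
translate([121, 281, 681]) open_box();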